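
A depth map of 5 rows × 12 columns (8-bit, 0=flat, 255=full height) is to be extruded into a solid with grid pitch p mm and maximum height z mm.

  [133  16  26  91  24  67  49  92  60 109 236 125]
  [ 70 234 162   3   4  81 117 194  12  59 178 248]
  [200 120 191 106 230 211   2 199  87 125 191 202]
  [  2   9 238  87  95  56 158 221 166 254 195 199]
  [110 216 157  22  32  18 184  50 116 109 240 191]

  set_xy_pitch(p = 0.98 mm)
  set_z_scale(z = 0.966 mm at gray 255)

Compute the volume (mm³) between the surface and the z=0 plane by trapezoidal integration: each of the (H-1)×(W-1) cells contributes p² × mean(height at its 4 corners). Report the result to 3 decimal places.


height_mm = gray/255 × 0.966; cell vol = 0.98² × mean(4 corners)
unit = 0.98² × 0.966 / (4×255) = 0.000909555 mm³ per gray-sum
row 0: Σ corner-gray over 11 cells = 4204  → 3.8238
row 1: Σ corner-gray over 11 cells = 5732  → 5.2136
row 2: Σ corner-gray over 11 cells = 6485  → 5.8985
row 3: Σ corner-gray over 11 cells = 5748  → 5.2281
Σ rows: total corner-gray = 22169  → 20.1639 mm³

20.164


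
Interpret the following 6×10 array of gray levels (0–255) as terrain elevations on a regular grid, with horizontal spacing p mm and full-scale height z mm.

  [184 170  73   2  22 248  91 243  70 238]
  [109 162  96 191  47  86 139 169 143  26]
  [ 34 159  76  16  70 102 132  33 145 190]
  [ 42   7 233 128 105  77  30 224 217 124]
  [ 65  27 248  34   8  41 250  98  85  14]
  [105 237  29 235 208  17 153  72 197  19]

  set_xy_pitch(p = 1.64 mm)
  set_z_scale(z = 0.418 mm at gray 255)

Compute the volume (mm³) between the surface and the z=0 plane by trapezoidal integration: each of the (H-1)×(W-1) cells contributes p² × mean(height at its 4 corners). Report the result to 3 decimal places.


22.265

height_mm = gray/255 × 0.418; cell vol = 1.64² × mean(4 corners)
unit = 1.64² × 0.418 / (4×255) = 0.00110221 mm³ per gray-sum
row 0: Σ corner-gray over 9 cells = 4461  → 4.9170
row 1: Σ corner-gray over 9 cells = 3891  → 4.2887
row 2: Σ corner-gray over 9 cells = 3898  → 4.2964
row 3: Σ corner-gray over 9 cells = 3869  → 4.2644
row 4: Σ corner-gray over 9 cells = 4081  → 4.4981
Σ rows: total corner-gray = 20200  → 22.2646 mm³


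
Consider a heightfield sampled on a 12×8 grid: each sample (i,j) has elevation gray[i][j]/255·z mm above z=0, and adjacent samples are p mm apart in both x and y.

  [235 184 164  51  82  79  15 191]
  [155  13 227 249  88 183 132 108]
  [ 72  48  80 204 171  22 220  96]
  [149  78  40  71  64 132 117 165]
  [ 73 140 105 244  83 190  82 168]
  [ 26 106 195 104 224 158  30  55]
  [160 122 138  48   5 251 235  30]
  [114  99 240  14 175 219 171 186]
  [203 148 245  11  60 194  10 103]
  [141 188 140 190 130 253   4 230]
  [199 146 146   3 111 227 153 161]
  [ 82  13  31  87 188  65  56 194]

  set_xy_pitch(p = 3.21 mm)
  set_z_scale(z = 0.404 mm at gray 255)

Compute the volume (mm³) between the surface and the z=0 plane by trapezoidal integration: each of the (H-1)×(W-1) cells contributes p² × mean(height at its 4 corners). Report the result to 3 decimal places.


160.898

height_mm = gray/255 × 0.404; cell vol = 3.21² × mean(4 corners)
unit = 3.21² × 0.404 / (4×255) = 0.00408123 mm³ per gray-sum
row 0: Σ corner-gray over 7 cells = 3623  → 14.7863
row 1: Σ corner-gray over 7 cells = 3705  → 15.1210
row 2: Σ corner-gray over 7 cells = 2976  → 12.1457
row 3: Σ corner-gray over 7 cells = 3247  → 13.2518
row 4: Σ corner-gray over 7 cells = 3644  → 14.8720
row 5: Σ corner-gray over 7 cells = 3503  → 14.2966
row 6: Σ corner-gray over 7 cells = 3924  → 16.0148
row 7: Σ corner-gray over 7 cells = 3778  → 15.4189
row 8: Σ corner-gray over 7 cells = 3823  → 15.6025
row 9: Σ corner-gray over 7 cells = 4113  → 16.7861
row 10: Σ corner-gray over 7 cells = 3088  → 12.6028
Σ rows: total corner-gray = 39424  → 160.8985 mm³


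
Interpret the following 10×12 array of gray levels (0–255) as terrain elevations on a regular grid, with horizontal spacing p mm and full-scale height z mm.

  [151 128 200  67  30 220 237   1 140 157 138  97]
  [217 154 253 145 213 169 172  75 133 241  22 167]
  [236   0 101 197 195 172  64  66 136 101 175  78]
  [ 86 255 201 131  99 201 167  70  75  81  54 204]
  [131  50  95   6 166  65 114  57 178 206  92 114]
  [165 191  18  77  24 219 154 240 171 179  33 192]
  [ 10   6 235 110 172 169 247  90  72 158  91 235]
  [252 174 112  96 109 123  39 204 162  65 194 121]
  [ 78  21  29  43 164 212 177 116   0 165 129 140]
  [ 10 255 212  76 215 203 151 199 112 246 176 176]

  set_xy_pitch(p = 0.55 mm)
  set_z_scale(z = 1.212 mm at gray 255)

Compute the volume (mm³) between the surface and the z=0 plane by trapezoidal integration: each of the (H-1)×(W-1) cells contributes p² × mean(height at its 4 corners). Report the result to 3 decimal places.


18.748

height_mm = gray/255 × 1.212; cell vol = 0.55² × mean(4 corners)
unit = 0.55² × 1.212 / (4×255) = 0.000359441 mm³ per gray-sum
row 0: Σ corner-gray over 11 cells = 6422  → 2.3083
row 1: Σ corner-gray over 11 cells = 6266  → 2.2523
row 2: Σ corner-gray over 11 cells = 5686  → 2.0438
row 3: Σ corner-gray over 11 cells = 5261  → 1.8910
row 4: Σ corner-gray over 11 cells = 5272  → 1.8950
row 5: Σ corner-gray over 11 cells = 5914  → 2.1257
row 6: Σ corner-gray over 11 cells = 5874  → 2.1114
row 7: Σ corner-gray over 11 cells = 5259  → 1.8903
row 8: Σ corner-gray over 11 cells = 6206  → 2.2307
Σ rows: total corner-gray = 52160  → 18.7485 mm³


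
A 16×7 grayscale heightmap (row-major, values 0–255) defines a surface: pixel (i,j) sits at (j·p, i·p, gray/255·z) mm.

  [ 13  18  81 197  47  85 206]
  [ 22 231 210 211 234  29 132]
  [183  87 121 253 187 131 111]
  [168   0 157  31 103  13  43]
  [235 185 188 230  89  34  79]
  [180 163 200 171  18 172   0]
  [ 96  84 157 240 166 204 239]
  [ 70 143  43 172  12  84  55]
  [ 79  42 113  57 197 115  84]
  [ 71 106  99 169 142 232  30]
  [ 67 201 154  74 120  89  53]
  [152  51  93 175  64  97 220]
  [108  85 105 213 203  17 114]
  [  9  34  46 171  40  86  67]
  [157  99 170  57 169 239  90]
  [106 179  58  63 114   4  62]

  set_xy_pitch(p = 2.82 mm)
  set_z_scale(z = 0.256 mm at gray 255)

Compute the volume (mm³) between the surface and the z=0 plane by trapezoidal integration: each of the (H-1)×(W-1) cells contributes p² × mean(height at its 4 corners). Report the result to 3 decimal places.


height_mm = gray/255 × 0.256; cell vol = 2.82² × mean(4 corners)
unit = 2.82² × 0.256 / (4×255) = 0.0019959 mm³ per gray-sum
row 0: Σ corner-gray over 6 cells = 3059  → 6.1054
row 1: Σ corner-gray over 6 cells = 3836  → 7.6563
row 2: Σ corner-gray over 6 cells = 2671  → 5.3310
row 3: Σ corner-gray over 6 cells = 2585  → 5.1594
row 4: Σ corner-gray over 6 cells = 3394  → 6.7741
row 5: Σ corner-gray over 6 cells = 3665  → 7.3150
row 6: Σ corner-gray over 6 cells = 3070  → 6.1274
row 7: Σ corner-gray over 6 cells = 2244  → 4.4788
row 8: Σ corner-gray over 6 cells = 2808  → 5.6045
row 9: Σ corner-gray over 6 cells = 2993  → 5.9737
row 10: Σ corner-gray over 6 cells = 2728  → 5.4448
row 11: Σ corner-gray over 6 cells = 2800  → 5.5885
row 12: Σ corner-gray over 6 cells = 2298  → 4.5866
row 13: Σ corner-gray over 6 cells = 2545  → 5.0796
row 14: Σ corner-gray over 6 cells = 2719  → 5.4268
Σ rows: total corner-gray = 43415  → 86.6518 mm³

86.652


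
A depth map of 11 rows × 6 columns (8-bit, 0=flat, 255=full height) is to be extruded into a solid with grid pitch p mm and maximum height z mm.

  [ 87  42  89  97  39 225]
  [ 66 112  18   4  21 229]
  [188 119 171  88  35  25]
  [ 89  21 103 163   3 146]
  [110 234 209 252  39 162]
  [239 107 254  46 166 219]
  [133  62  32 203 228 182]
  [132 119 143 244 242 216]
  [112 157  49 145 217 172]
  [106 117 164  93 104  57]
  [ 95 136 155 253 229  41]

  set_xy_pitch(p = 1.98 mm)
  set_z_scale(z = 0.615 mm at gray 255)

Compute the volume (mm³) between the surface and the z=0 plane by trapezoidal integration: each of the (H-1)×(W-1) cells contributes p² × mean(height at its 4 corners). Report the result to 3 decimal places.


height_mm = gray/255 × 0.615; cell vol = 1.98² × mean(4 corners)
unit = 1.98² × 0.615 / (4×255) = 0.00236377 mm³ per gray-sum
row 0: Σ corner-gray over 5 cells = 1451  → 3.4298
row 1: Σ corner-gray over 5 cells = 1644  → 3.8860
row 2: Σ corner-gray over 5 cells = 1854  → 4.3824
row 3: Σ corner-gray over 5 cells = 2555  → 6.0394
row 4: Σ corner-gray over 5 cells = 3344  → 7.9044
row 5: Σ corner-gray over 5 cells = 2969  → 7.0180
row 6: Σ corner-gray over 5 cells = 3209  → 7.5853
row 7: Σ corner-gray over 5 cells = 3264  → 7.7153
row 8: Σ corner-gray over 5 cells = 2539  → 6.0016
row 9: Σ corner-gray over 5 cells = 2801  → 6.6209
Σ rows: total corner-gray = 25630  → 60.5834 mm³

60.583


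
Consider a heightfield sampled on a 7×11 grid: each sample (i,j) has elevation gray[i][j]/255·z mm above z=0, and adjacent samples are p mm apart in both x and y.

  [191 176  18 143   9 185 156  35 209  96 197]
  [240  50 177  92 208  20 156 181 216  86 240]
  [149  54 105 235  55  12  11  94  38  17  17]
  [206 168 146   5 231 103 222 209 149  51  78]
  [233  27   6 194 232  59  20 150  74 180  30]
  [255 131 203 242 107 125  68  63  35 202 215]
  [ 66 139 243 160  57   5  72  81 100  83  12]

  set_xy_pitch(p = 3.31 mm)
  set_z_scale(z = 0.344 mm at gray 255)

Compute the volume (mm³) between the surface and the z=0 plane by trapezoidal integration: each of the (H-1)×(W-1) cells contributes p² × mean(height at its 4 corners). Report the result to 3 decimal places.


105.537

height_mm = gray/255 × 0.344; cell vol = 3.31² × mean(4 corners)
unit = 3.31² × 0.344 / (4×255) = 0.003695 mm³ per gray-sum
row 0: Σ corner-gray over 10 cells = 5294  → 19.5613
row 1: Σ corner-gray over 10 cells = 4260  → 15.7407
row 2: Σ corner-gray over 10 cells = 4260  → 15.7407
row 3: Σ corner-gray over 10 cells = 4999  → 18.4713
row 4: Σ corner-gray over 10 cells = 4969  → 18.3604
row 5: Σ corner-gray over 10 cells = 4780  → 17.6621
Σ rows: total corner-gray = 28562  → 105.5365 mm³


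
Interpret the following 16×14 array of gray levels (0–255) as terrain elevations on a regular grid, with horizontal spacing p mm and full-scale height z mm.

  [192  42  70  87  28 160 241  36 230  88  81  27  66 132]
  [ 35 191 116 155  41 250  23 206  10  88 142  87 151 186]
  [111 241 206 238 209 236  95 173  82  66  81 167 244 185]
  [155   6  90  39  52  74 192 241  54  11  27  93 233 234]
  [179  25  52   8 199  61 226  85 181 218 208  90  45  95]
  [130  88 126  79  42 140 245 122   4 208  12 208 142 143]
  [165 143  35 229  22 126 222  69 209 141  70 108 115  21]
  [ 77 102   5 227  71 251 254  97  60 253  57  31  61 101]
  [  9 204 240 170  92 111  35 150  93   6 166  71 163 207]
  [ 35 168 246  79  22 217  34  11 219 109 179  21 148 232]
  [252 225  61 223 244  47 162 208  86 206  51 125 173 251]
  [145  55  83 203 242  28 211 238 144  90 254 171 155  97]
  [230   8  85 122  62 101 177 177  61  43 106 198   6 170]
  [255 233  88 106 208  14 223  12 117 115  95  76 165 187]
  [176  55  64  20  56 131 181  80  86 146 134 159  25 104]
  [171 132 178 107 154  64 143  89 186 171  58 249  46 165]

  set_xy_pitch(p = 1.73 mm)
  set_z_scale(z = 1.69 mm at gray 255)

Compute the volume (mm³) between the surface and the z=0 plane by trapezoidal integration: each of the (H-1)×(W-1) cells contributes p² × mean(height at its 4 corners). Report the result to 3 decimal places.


height_mm = gray/255 × 1.69; cell vol = 1.73² × mean(4 corners)
unit = 1.73² × 1.69 / (4×255) = 0.00495882 mm³ per gray-sum
row 0: Σ corner-gray over 13 cells = 5777  → 28.6471
row 1: Σ corner-gray over 13 cells = 7513  → 37.2556
row 2: Σ corner-gray over 13 cells = 6985  → 34.6374
row 3: Σ corner-gray over 13 cells = 5683  → 28.1810
row 4: Σ corner-gray over 13 cells = 6175  → 30.6207
row 5: Σ corner-gray over 13 cells = 6269  → 31.0869
row 6: Σ corner-gray over 13 cells = 6280  → 31.1414
row 7: Σ corner-gray over 13 cells = 6334  → 31.4092
row 8: Σ corner-gray over 13 cells = 6391  → 31.6918
row 9: Σ corner-gray over 13 cells = 7298  → 36.1895
row 10: Σ corner-gray over 13 cells = 8115  → 40.2409
row 11: Σ corner-gray over 13 cells = 6682  → 33.1349
row 12: Σ corner-gray over 13 cells = 6038  → 29.9414
row 13: Σ corner-gray over 13 cells = 5900  → 29.2571
row 14: Σ corner-gray over 13 cells = 6044  → 29.9711
Σ rows: total corner-gray = 97484  → 483.4060 mm³

483.406


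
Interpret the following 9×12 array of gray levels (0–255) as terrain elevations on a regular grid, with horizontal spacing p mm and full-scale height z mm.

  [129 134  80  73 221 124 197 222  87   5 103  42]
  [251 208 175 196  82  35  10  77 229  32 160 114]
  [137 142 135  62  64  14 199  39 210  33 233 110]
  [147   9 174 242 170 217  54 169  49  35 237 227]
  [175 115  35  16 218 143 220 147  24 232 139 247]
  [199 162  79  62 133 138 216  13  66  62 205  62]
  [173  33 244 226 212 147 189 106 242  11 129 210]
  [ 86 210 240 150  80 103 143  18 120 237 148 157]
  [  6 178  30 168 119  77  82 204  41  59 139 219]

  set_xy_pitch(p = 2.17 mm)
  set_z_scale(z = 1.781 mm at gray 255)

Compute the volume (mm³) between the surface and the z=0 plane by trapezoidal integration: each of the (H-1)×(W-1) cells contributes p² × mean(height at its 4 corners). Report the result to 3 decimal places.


height_mm = gray/255 × 1.781; cell vol = 2.17² × mean(4 corners)
unit = 2.17² × 1.781 / (4×255) = 0.00822211 mm³ per gray-sum
row 0: Σ corner-gray over 11 cells = 5436  → 44.6954
row 1: Σ corner-gray over 11 cells = 5282  → 43.4292
row 2: Σ corner-gray over 11 cells = 5595  → 46.0027
row 3: Σ corner-gray over 11 cells = 6086  → 50.0398
row 4: Σ corner-gray over 11 cells = 5533  → 45.4929
row 5: Σ corner-gray over 11 cells = 5994  → 49.2833
row 6: Σ corner-gray over 11 cells = 6602  → 54.2824
row 7: Σ corner-gray over 11 cells = 5560  → 45.7149
Σ rows: total corner-gray = 46088  → 378.9405 mm³

378.941


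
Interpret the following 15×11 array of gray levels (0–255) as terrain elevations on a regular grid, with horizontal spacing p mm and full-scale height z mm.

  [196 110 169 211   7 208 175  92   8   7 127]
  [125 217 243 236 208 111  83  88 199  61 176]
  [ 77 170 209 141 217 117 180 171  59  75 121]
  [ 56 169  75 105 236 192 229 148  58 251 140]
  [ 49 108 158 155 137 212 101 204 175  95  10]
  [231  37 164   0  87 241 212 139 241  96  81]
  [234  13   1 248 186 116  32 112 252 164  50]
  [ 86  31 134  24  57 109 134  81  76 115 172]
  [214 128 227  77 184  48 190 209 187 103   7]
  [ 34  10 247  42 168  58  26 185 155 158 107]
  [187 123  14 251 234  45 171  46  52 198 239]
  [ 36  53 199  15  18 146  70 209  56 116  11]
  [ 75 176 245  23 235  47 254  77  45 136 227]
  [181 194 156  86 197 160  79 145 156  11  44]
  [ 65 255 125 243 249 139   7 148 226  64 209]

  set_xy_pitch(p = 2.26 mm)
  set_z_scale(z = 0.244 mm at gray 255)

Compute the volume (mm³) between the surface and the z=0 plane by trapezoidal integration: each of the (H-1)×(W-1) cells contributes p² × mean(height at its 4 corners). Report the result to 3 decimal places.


89.881

height_mm = gray/255 × 0.244; cell vol = 2.26² × mean(4 corners)
unit = 2.26² × 0.244 / (4×255) = 0.00122182 mm³ per gray-sum
row 0: Σ corner-gray over 10 cells = 5490  → 6.7078
row 1: Σ corner-gray over 10 cells = 6069  → 7.4152
row 2: Σ corner-gray over 10 cells = 5998  → 7.3285
row 3: Σ corner-gray over 10 cells = 5871  → 7.1733
row 4: Σ corner-gray over 10 cells = 5495  → 6.7139
row 5: Σ corner-gray over 10 cells = 5278  → 6.4488
row 6: Σ corner-gray over 10 cells = 4312  → 5.2685
row 7: Σ corner-gray over 10 cells = 4707  → 5.7511
row 8: Σ corner-gray over 10 cells = 5166  → 6.3119
row 9: Σ corner-gray over 10 cells = 4933  → 6.0272
row 10: Σ corner-gray over 10 cells = 4505  → 5.5043
row 11: Σ corner-gray over 10 cells = 4589  → 5.6069
row 12: Σ corner-gray over 10 cells = 5371  → 6.5624
row 13: Σ corner-gray over 10 cells = 5779  → 7.0609
Σ rows: total corner-gray = 73563  → 89.8806 mm³


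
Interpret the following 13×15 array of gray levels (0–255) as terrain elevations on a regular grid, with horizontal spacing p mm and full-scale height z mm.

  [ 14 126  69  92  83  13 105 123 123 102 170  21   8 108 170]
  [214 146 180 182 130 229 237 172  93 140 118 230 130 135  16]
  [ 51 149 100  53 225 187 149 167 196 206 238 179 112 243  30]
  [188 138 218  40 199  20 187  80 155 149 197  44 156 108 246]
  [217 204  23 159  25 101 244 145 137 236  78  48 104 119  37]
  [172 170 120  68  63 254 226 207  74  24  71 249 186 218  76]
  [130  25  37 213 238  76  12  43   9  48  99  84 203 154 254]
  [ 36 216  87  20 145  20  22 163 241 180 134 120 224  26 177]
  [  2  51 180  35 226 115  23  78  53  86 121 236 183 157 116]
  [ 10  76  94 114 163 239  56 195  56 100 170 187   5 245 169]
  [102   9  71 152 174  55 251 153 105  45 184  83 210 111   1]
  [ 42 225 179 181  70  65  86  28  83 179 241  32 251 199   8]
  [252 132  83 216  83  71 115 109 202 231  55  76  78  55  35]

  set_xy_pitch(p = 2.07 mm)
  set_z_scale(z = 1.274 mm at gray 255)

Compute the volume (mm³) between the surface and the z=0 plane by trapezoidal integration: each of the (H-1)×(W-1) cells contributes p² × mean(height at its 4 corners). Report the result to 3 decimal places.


463.782

height_mm = gray/255 × 1.274; cell vol = 2.07² × mean(4 corners)
unit = 2.07² × 1.274 / (4×255) = 0.00535192 mm³ per gray-sum
row 0: Σ corner-gray over 14 cells = 6944  → 37.1638
row 1: Σ corner-gray over 14 cells = 8963  → 47.9693
row 2: Σ corner-gray over 14 cells = 8305  → 44.4477
row 3: Σ corner-gray over 14 cells = 7316  → 39.1547
row 4: Σ corner-gray over 14 cells = 7608  → 40.7174
row 5: Σ corner-gray over 14 cells = 6974  → 37.3243
row 6: Σ corner-gray over 14 cells = 6275  → 33.5833
row 7: Σ corner-gray over 14 cells = 6615  → 35.4030
row 8: Σ corner-gray over 14 cells = 6785  → 36.3128
row 9: Σ corner-gray over 14 cells = 6888  → 36.8641
row 10: Σ corner-gray over 14 cells = 6997  → 37.4474
row 11: Σ corner-gray over 14 cells = 6987  → 37.3939
Σ rows: total corner-gray = 86657  → 463.7817 mm³


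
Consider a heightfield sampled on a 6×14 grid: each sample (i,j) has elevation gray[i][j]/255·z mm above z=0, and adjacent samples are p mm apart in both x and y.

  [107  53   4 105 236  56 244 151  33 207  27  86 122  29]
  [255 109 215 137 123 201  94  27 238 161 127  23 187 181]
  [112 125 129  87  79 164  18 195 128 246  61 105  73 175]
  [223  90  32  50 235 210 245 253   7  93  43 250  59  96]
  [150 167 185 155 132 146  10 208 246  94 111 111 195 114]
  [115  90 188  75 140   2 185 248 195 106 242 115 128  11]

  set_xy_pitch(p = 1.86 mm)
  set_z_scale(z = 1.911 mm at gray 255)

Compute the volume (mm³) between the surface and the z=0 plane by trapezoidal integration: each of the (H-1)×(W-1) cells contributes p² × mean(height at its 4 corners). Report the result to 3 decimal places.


223.397

height_mm = gray/255 × 1.911; cell vol = 1.86² × mean(4 corners)
unit = 1.86² × 1.911 / (4×255) = 0.00648166 mm³ per gray-sum
row 0: Σ corner-gray over 13 cells = 6504  → 42.1567
row 1: Σ corner-gray over 13 cells = 6827  → 44.2503
row 2: Σ corner-gray over 13 cells = 6560  → 42.5197
row 3: Σ corner-gray over 13 cells = 7237  → 46.9078
row 4: Σ corner-gray over 13 cells = 7338  → 47.5624
Σ rows: total corner-gray = 34466  → 223.3970 mm³


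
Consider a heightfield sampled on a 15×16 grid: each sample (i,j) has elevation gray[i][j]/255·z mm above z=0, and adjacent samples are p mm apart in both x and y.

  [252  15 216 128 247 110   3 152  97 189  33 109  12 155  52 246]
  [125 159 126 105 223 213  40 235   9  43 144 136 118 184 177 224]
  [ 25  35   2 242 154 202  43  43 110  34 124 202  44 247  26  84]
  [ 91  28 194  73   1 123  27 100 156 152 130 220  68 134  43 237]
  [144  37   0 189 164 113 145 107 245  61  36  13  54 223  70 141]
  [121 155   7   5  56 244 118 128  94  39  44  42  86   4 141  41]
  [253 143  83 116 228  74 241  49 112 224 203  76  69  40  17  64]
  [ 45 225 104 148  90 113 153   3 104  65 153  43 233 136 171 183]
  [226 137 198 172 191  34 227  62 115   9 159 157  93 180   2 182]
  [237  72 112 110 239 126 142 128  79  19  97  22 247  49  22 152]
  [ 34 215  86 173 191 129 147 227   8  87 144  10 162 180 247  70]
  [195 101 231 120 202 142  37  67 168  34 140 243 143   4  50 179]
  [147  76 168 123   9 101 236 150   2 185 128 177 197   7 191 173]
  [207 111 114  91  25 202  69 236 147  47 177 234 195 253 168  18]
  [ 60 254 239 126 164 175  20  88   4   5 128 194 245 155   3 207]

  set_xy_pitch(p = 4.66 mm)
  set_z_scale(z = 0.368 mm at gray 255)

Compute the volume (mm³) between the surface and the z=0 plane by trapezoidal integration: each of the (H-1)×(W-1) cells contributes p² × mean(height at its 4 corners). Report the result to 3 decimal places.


791.652

height_mm = gray/255 × 0.368; cell vol = 4.66² × mean(4 corners)
unit = 4.66² × 0.368 / (4×255) = 0.00783465 mm³ per gray-sum
row 0: Σ corner-gray over 15 cells = 7707  → 60.3816
row 1: Σ corner-gray over 15 cells = 7298  → 57.1773
row 2: Σ corner-gray over 15 cells = 6351  → 49.7578
row 3: Σ corner-gray over 15 cells = 6425  → 50.3376
row 4: Σ corner-gray over 15 cells = 5687  → 44.5556
row 5: Σ corner-gray over 15 cells = 6155  → 48.2223
row 6: Σ corner-gray over 15 cells = 7377  → 57.7962
row 7: Σ corner-gray over 15 cells = 7590  → 59.4650
row 8: Σ corner-gray over 15 cells = 7197  → 56.3860
row 9: Σ corner-gray over 15 cells = 7433  → 58.2349
row 10: Σ corner-gray over 15 cells = 7854  → 61.5333
row 11: Σ corner-gray over 15 cells = 7558  → 59.2143
row 12: Σ corner-gray over 15 cells = 8183  → 64.1109
row 13: Σ corner-gray over 15 cells = 8230  → 64.4792
Σ rows: total corner-gray = 101045  → 791.6520 mm³


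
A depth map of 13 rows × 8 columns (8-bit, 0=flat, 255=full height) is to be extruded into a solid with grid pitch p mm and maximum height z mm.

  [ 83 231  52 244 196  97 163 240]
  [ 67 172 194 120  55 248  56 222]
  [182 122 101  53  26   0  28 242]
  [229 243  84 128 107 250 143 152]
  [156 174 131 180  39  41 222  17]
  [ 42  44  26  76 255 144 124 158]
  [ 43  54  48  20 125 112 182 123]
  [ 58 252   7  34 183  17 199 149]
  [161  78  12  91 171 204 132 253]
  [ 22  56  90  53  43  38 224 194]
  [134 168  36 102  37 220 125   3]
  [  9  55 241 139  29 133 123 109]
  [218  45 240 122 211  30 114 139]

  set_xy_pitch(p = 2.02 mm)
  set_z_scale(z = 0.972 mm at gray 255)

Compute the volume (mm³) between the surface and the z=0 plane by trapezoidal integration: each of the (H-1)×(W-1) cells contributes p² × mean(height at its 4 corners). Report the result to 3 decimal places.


height_mm = gray/255 × 0.972; cell vol = 2.02² × mean(4 corners)
unit = 2.02² × 0.972 / (4×255) = 0.00388838 mm³ per gray-sum
row 0: Σ corner-gray over 7 cells = 4268  → 16.5956
row 1: Σ corner-gray over 7 cells = 3063  → 11.9101
row 2: Σ corner-gray over 7 cells = 3375  → 13.1233
row 3: Σ corner-gray over 7 cells = 4038  → 15.7013
row 4: Σ corner-gray over 7 cells = 3285  → 12.7733
row 5: Σ corner-gray over 7 cells = 2786  → 10.8330
row 6: Σ corner-gray over 7 cells = 2839  → 11.0391
row 7: Σ corner-gray over 7 cells = 3381  → 13.1466
row 8: Σ corner-gray over 7 cells = 3014  → 11.7196
row 9: Σ corner-gray over 7 cells = 2737  → 10.6425
row 10: Σ corner-gray over 7 cells = 3071  → 11.9412
row 11: Σ corner-gray over 7 cells = 3439  → 13.3721
Σ rows: total corner-gray = 39296  → 152.7978 mm³

152.798


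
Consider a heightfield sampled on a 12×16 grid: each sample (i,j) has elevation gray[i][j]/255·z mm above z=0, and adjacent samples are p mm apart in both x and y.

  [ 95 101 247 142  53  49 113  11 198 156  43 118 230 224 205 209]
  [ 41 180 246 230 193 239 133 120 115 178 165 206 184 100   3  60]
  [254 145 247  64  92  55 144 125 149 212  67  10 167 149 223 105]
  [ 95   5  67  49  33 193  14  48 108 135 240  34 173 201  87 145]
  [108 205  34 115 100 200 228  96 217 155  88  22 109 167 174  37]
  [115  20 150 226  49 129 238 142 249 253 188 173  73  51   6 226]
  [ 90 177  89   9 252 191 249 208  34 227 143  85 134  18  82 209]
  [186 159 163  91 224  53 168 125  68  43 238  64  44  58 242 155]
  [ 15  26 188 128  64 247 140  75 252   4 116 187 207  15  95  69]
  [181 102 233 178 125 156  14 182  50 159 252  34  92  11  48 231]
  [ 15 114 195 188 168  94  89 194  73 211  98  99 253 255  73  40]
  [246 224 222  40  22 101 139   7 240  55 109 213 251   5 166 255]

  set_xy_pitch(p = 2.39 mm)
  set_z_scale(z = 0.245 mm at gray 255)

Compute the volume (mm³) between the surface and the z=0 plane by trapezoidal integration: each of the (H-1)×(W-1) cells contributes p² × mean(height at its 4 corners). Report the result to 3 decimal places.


height_mm = gray/255 × 0.245; cell vol = 2.39² × mean(4 corners)
unit = 2.39² × 0.245 / (4×255) = 0.00137202 mm³ per gray-sum
row 0: Σ corner-gray over 15 cells = 8769  → 12.0313
row 1: Σ corner-gray over 15 cells = 8742  → 11.9942
row 2: Σ corner-gray over 15 cells = 7071  → 9.7016
row 3: Σ corner-gray over 15 cells = 6979  → 9.5754
row 4: Σ corner-gray over 15 cells = 8200  → 11.2506
row 5: Σ corner-gray over 15 cells = 8330  → 11.4290
row 6: Σ corner-gray over 15 cells = 7916  → 10.8609
row 7: Σ corner-gray over 15 cells = 7393  → 10.1434
row 8: Σ corner-gray over 15 cells = 7256  → 9.9554
row 9: Σ corner-gray over 15 cells = 7947  → 10.9035
row 10: Σ corner-gray over 15 cells = 8352  → 11.4591
Σ rows: total corner-gray = 86955  → 119.3043 mm³

119.304


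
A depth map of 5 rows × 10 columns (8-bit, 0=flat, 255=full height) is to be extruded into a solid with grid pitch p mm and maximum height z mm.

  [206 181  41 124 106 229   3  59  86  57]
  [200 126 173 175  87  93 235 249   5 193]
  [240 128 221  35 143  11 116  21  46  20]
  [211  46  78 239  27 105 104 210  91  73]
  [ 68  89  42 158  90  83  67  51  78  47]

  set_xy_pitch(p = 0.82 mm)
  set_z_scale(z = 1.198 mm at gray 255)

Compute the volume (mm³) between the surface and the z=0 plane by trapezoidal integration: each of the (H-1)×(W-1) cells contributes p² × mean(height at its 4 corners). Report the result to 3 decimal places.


height_mm = gray/255 × 1.198; cell vol = 0.82² × mean(4 corners)
unit = 0.82² × 1.198 / (4×255) = 0.00078974 mm³ per gray-sum
row 0: Σ corner-gray over 9 cells = 4600  → 3.6328
row 1: Σ corner-gray over 9 cells = 4381  → 3.4599
row 2: Σ corner-gray over 9 cells = 3786  → 2.9900
row 3: Σ corner-gray over 9 cells = 3515  → 2.7759
Σ rows: total corner-gray = 16282  → 12.8586 mm³

12.859


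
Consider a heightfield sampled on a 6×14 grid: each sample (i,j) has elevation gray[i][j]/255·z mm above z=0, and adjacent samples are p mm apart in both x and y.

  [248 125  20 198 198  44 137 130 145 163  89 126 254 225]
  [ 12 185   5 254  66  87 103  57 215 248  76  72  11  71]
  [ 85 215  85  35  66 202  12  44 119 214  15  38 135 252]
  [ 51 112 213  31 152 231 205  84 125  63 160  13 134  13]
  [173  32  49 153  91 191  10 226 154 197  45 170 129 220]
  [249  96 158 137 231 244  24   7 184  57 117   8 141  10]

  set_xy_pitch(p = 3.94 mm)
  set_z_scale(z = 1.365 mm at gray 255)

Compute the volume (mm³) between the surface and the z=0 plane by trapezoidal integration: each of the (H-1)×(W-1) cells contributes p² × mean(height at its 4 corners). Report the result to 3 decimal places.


637.104

height_mm = gray/255 × 1.365; cell vol = 3.94² × mean(4 corners)
unit = 3.94² × 1.365 / (4×255) = 0.0207742 mm³ per gray-sum
row 0: Σ corner-gray over 13 cells = 6572  → 136.5282
row 1: Σ corner-gray over 13 cells = 5538  → 115.0477
row 2: Σ corner-gray over 13 cells = 5807  → 120.6360
row 3: Σ corner-gray over 13 cells = 6397  → 132.8927
row 4: Σ corner-gray over 13 cells = 6354  → 131.9995
Σ rows: total corner-gray = 30668  → 637.1041 mm³


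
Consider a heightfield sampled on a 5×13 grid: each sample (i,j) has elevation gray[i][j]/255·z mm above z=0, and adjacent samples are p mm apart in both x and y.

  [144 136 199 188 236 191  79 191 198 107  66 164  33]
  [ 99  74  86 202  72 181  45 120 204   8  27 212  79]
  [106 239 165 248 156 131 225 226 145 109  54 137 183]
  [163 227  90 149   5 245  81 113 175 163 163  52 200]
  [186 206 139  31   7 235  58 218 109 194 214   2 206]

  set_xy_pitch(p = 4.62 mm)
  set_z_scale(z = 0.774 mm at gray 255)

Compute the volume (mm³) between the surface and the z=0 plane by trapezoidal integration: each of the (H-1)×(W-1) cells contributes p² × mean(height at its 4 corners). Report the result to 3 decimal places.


432.142

height_mm = gray/255 × 0.774; cell vol = 4.62² × mean(4 corners)
unit = 4.62² × 0.774 / (4×255) = 0.0161966 mm³ per gray-sum
row 0: Σ corner-gray over 12 cells = 6327  → 102.4761
row 1: Σ corner-gray over 12 cells = 6599  → 106.8816
row 2: Σ corner-gray over 12 cells = 7248  → 117.3932
row 3: Σ corner-gray over 12 cells = 6507  → 105.3915
Σ rows: total corner-gray = 26681  → 432.1424 mm³


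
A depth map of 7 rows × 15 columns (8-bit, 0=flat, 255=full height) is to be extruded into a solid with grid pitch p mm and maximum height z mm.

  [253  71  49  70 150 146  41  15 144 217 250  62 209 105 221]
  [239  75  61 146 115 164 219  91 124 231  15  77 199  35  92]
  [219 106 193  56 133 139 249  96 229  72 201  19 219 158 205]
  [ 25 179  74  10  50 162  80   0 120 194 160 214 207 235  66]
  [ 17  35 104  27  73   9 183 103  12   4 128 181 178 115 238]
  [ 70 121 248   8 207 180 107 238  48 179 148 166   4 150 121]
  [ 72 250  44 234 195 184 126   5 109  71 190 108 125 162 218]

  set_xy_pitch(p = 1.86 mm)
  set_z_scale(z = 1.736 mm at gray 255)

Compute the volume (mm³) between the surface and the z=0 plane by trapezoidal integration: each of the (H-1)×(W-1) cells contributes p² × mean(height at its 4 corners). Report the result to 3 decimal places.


248.855

height_mm = gray/255 × 1.736; cell vol = 1.86² × mean(4 corners)
unit = 1.86² × 1.736 / (4×255) = 0.0058881 mm³ per gray-sum
row 0: Σ corner-gray over 14 cells = 6967  → 41.0224
row 1: Σ corner-gray over 14 cells = 7599  → 44.7437
row 2: Σ corner-gray over 14 cells = 7625  → 44.8968
row 3: Σ corner-gray over 14 cells = 6020  → 35.4464
row 4: Σ corner-gray over 14 cells = 6358  → 37.4366
row 5: Σ corner-gray over 14 cells = 7695  → 45.3090
Σ rows: total corner-gray = 42264  → 248.8548 mm³


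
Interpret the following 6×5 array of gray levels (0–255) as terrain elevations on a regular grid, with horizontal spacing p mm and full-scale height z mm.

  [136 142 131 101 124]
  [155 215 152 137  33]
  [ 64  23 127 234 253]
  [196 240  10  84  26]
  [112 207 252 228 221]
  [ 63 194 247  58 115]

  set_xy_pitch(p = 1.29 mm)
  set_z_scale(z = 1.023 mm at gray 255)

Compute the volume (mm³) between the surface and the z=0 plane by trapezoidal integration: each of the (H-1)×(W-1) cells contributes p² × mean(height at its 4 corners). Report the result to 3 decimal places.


19.928

height_mm = gray/255 × 1.023; cell vol = 1.29² × mean(4 corners)
unit = 1.29² × 1.023 / (4×255) = 0.00166899 mm³ per gray-sum
row 0: Σ corner-gray over 4 cells = 2204  → 3.6785
row 1: Σ corner-gray over 4 cells = 2281  → 3.8070
row 2: Σ corner-gray over 4 cells = 1975  → 3.2963
row 3: Σ corner-gray over 4 cells = 2597  → 4.3344
row 4: Σ corner-gray over 4 cells = 2883  → 4.8117
Σ rows: total corner-gray = 11940  → 19.9278 mm³


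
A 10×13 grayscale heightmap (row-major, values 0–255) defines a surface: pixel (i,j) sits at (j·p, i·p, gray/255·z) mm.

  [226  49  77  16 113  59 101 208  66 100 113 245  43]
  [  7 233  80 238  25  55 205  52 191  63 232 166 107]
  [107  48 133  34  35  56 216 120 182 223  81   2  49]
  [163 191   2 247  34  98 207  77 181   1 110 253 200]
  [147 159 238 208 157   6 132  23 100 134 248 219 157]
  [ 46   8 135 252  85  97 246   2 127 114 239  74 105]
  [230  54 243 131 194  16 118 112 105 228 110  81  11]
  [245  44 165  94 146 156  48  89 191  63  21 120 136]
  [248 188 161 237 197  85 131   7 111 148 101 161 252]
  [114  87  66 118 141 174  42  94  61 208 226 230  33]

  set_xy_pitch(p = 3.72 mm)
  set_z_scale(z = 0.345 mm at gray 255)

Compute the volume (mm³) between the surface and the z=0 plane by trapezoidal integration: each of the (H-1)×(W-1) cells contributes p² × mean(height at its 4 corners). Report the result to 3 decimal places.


height_mm = gray/255 × 0.345; cell vol = 3.72² × mean(4 corners)
unit = 3.72² × 0.345 / (4×255) = 0.00468064 mm³ per gray-sum
row 0: Σ corner-gray over 12 cells = 5757  → 26.9464
row 1: Σ corner-gray over 12 cells = 5610  → 26.2584
row 2: Σ corner-gray over 12 cells = 5581  → 26.1226
row 3: Σ corner-gray over 12 cells = 6717  → 31.4398
row 4: Σ corner-gray over 12 cells = 6461  → 30.2416
row 5: Σ corner-gray over 12 cells = 5934  → 27.7749
row 6: Σ corner-gray over 12 cells = 5680  → 26.5860
row 7: Σ corner-gray over 12 cells = 6209  → 29.0621
row 8: Σ corner-gray over 12 cells = 6595  → 30.8688
Σ rows: total corner-gray = 54544  → 255.3006 mm³

255.301


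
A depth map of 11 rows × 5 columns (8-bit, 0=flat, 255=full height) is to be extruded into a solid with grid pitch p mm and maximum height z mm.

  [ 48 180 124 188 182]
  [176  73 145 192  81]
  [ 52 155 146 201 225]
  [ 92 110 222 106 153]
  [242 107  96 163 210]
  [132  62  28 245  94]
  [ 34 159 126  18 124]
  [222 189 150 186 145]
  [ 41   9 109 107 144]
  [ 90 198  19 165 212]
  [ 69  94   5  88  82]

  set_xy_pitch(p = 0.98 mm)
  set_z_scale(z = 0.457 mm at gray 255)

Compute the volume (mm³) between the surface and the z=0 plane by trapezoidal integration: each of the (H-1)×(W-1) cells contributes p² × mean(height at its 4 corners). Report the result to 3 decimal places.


8.873

height_mm = gray/255 × 0.457; cell vol = 0.98² × mean(4 corners)
unit = 0.98² × 0.457 / (4×255) = 0.000430297 mm³ per gray-sum
row 0: Σ corner-gray over 4 cells = 2291  → 0.9858
row 1: Σ corner-gray over 4 cells = 2358  → 1.0146
row 2: Σ corner-gray over 4 cells = 2402  → 1.0336
row 3: Σ corner-gray over 4 cells = 2305  → 0.9918
row 4: Σ corner-gray over 4 cells = 2080  → 0.8950
row 5: Σ corner-gray over 4 cells = 1660  → 0.7143
row 6: Σ corner-gray over 4 cells = 2181  → 0.9385
row 7: Σ corner-gray over 4 cells = 2052  → 0.8830
row 8: Σ corner-gray over 4 cells = 1701  → 0.7319
row 9: Σ corner-gray over 4 cells = 1591  → 0.6846
Σ rows: total corner-gray = 20621  → 8.8732 mm³


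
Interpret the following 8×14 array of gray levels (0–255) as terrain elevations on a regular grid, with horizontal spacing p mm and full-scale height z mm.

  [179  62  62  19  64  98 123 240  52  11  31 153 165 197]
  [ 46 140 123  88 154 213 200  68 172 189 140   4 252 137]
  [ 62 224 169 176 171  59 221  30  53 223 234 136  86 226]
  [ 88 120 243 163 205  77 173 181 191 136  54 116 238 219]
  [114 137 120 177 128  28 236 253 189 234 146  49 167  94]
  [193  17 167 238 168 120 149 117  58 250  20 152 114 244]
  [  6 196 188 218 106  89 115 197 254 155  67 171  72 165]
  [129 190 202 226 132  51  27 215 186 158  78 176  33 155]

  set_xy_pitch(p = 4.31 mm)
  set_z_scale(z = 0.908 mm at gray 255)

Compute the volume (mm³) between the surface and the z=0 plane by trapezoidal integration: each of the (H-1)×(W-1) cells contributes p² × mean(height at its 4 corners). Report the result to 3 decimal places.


height_mm = gray/255 × 0.908; cell vol = 4.31² × mean(4 corners)
unit = 4.31² × 0.908 / (4×255) = 0.0165364 mm³ per gray-sum
row 0: Σ corner-gray over 13 cells = 6205  → 102.6082
row 1: Σ corner-gray over 13 cells = 7521  → 124.3700
row 2: Σ corner-gray over 13 cells = 7953  → 131.5138
row 3: Σ corner-gray over 13 cells = 8037  → 132.9028
row 4: Σ corner-gray over 13 cells = 7513  → 124.2378
row 5: Σ corner-gray over 13 cells = 7404  → 122.4353
row 6: Σ corner-gray over 13 cells = 7459  → 123.3448
Σ rows: total corner-gray = 52092  → 861.4127 mm³

861.413


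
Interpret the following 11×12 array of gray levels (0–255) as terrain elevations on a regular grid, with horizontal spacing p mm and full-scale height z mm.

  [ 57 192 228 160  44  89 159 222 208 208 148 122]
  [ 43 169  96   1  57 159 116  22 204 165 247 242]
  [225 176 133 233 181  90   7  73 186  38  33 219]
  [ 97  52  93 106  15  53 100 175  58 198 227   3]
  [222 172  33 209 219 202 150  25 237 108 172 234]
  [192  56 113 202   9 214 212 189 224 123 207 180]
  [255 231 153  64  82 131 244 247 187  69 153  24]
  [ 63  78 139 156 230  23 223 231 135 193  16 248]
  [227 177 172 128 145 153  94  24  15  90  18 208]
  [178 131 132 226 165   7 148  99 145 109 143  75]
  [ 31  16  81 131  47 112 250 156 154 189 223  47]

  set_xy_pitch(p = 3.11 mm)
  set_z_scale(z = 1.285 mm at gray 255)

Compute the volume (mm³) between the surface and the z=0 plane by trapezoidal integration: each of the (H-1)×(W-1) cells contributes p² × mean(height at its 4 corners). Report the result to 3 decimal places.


725.504

height_mm = gray/255 × 1.285; cell vol = 3.11² × mean(4 corners)
unit = 3.11² × 1.285 / (4×255) = 0.0121849 mm³ per gray-sum
row 0: Σ corner-gray over 11 cells = 6252  → 76.1803
row 1: Σ corner-gray over 11 cells = 5501  → 67.0294
row 2: Σ corner-gray over 11 cells = 4998  → 60.9004
row 3: Σ corner-gray over 11 cells = 5764  → 70.2340
row 4: Σ corner-gray over 11 cells = 6980  → 85.0509
row 5: Σ corner-gray over 11 cells = 6871  → 83.7228
row 6: Σ corner-gray over 11 cells = 6560  → 79.9333
row 7: Σ corner-gray over 11 cells = 5626  → 68.5525
row 8: Σ corner-gray over 11 cells = 5330  → 64.9458
row 9: Σ corner-gray over 11 cells = 5659  → 68.9546
Σ rows: total corner-gray = 59541  → 725.5041 mm³


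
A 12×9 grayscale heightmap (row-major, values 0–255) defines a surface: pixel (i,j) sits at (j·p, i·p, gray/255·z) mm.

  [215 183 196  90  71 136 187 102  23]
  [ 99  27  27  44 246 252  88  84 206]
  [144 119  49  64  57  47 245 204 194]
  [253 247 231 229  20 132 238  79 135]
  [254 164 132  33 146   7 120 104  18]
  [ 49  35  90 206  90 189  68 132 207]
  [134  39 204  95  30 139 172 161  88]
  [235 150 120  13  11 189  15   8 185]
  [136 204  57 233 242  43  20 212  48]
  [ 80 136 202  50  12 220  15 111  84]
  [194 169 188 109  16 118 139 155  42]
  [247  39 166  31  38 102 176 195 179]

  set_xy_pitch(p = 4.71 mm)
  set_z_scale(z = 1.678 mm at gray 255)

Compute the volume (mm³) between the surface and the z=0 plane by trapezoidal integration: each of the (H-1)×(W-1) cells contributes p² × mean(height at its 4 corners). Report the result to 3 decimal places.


1555.637

height_mm = gray/255 × 1.678; cell vol = 4.71² × mean(4 corners)
unit = 4.71² × 1.678 / (4×255) = 0.036495 mm³ per gray-sum
row 0: Σ corner-gray over 8 cells = 4009  → 146.3085
row 1: Σ corner-gray over 8 cells = 3749  → 136.8198
row 2: Σ corner-gray over 8 cells = 4648  → 169.6289
row 3: Σ corner-gray over 8 cells = 4424  → 161.4540
row 4: Σ corner-gray over 8 cells = 3560  → 129.9223
row 5: Σ corner-gray over 8 cells = 3778  → 137.8782
row 6: Σ corner-gray over 8 cells = 3334  → 121.6744
row 7: Σ corner-gray over 8 cells = 3638  → 132.7689
row 8: Σ corner-gray over 8 cells = 3862  → 140.9438
row 9: Σ corner-gray over 8 cells = 3680  → 134.3017
row 10: Σ corner-gray over 8 cells = 3944  → 143.9364
Σ rows: total corner-gray = 42626  → 1555.6367 mm³


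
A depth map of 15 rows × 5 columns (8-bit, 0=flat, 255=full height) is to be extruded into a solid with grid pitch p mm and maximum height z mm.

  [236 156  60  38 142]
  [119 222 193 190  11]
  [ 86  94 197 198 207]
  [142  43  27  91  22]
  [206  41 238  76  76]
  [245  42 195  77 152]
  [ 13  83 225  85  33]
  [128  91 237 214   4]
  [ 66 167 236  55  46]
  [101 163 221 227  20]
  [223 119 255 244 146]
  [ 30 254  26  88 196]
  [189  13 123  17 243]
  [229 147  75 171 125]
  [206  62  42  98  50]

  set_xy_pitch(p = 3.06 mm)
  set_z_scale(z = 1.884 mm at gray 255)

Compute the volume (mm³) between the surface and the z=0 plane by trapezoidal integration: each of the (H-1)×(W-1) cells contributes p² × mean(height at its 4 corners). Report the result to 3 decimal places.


510.241

height_mm = gray/255 × 1.884; cell vol = 3.06² × mean(4 corners)
unit = 3.06² × 1.884 / (4×255) = 0.0172951 mm³ per gray-sum
row 0: Σ corner-gray over 4 cells = 2226  → 38.4989
row 1: Σ corner-gray over 4 cells = 2611  → 45.1576
row 2: Σ corner-gray over 4 cells = 1757  → 30.3875
row 3: Σ corner-gray over 4 cells = 1478  → 25.5622
row 4: Σ corner-gray over 4 cells = 2017  → 34.8843
row 5: Σ corner-gray over 4 cells = 1857  → 32.1170
row 6: Σ corner-gray over 4 cells = 2048  → 35.4204
row 7: Σ corner-gray over 4 cells = 2244  → 38.8102
row 8: Σ corner-gray over 4 cells = 2371  → 41.0067
row 9: Σ corner-gray over 4 cells = 2948  → 50.9860
row 10: Σ corner-gray over 4 cells = 2567  → 44.3966
row 11: Σ corner-gray over 4 cells = 1700  → 29.4017
row 12: Σ corner-gray over 4 cells = 1878  → 32.4802
row 13: Σ corner-gray over 4 cells = 1800  → 31.1312
Σ rows: total corner-gray = 29502  → 510.2406 mm³
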